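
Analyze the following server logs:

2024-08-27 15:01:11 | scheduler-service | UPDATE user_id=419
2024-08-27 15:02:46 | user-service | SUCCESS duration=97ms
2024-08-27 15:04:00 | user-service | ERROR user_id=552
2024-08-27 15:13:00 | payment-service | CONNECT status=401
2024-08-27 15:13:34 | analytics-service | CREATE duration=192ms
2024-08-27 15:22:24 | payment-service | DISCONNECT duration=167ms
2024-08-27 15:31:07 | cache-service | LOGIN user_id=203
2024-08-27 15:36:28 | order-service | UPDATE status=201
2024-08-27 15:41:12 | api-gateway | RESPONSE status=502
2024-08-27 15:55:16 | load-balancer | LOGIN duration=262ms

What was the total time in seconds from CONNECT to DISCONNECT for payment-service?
564

To calculate state duration:

1. Find CONNECT event for payment-service: 2024-08-27 15:13:00
2. Find DISCONNECT event for payment-service: 2024-08-27 15:22:24
3. Calculate duration: 2024-08-27 15:22:24 - 2024-08-27 15:13:00 = 564 seconds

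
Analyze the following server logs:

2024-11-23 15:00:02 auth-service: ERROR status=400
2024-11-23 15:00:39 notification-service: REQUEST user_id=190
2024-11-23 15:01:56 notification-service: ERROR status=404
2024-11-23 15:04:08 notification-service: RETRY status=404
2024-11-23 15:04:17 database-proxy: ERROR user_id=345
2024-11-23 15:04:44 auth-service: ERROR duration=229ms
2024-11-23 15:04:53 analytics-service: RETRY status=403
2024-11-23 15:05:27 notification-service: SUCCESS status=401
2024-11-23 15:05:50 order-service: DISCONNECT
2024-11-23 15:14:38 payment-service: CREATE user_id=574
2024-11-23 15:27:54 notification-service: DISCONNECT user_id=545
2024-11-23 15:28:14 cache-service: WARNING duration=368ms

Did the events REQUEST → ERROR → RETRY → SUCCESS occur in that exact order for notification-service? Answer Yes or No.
Yes

To verify sequence order:

1. Find all events in sequence REQUEST → ERROR → RETRY → SUCCESS for notification-service
2. Extract their timestamps
3. Check if timestamps are in ascending order
4. Result: Yes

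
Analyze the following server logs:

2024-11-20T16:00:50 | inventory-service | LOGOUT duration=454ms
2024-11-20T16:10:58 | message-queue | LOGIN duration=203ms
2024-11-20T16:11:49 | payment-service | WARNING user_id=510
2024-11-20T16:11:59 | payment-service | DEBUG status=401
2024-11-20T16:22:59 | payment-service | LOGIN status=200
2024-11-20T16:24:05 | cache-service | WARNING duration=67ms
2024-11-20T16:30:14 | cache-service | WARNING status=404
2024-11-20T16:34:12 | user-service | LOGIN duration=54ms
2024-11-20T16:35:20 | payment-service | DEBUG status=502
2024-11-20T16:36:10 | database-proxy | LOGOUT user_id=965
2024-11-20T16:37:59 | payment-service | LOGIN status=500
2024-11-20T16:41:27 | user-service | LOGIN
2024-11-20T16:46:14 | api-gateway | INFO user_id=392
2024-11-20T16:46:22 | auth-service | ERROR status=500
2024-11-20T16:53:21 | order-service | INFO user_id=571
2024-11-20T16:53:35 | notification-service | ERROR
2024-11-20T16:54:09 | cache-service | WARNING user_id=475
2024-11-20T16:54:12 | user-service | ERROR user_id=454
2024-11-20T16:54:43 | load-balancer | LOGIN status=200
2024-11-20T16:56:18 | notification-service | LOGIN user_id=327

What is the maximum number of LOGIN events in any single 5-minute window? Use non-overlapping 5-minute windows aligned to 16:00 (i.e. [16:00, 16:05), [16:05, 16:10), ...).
1

To find the burst window:

1. Divide the log period into non-overlapping 5-minute windows starting at 16:00
2. Count LOGIN events in each window
3. Find the window with maximum count
4. Maximum events in a window: 1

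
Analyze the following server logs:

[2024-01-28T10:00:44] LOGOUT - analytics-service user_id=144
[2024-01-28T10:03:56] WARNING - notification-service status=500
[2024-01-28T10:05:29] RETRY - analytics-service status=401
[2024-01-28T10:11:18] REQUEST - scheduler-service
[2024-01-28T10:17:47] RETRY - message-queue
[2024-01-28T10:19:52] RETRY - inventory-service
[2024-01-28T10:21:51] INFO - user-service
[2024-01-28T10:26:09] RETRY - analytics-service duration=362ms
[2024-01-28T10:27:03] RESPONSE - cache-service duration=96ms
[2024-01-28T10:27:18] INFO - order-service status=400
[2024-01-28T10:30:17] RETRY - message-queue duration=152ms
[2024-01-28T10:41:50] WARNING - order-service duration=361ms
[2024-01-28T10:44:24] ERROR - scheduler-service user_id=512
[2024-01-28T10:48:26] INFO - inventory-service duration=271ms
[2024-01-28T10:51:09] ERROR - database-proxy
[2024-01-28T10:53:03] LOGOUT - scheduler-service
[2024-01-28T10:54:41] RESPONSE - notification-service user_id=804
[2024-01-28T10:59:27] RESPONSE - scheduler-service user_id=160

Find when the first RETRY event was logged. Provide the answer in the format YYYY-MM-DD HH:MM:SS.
2024-01-28 10:05:29

To find the first event:

1. Filter for all RETRY events
2. Sort by timestamp
3. Select the first one
4. Timestamp: 2024-01-28 10:05:29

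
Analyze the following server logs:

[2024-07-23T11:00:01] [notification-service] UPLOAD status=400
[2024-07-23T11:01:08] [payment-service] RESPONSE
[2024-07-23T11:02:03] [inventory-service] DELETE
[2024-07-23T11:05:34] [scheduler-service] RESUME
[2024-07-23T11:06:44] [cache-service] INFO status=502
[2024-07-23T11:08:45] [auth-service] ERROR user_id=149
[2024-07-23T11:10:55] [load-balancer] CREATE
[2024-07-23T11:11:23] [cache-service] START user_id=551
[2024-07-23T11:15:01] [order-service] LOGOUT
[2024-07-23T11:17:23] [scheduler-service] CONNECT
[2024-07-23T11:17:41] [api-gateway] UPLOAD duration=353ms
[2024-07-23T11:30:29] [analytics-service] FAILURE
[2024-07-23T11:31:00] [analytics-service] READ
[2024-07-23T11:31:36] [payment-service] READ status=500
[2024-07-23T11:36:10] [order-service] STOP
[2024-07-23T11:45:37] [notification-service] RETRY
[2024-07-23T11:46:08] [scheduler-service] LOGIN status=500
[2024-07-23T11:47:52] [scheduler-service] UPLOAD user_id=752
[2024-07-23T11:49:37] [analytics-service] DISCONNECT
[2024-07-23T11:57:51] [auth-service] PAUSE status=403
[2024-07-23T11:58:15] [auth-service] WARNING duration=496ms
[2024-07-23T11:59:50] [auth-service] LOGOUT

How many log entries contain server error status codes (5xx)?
3

To find matching entries:

1. Pattern to match: server error status codes (5xx)
2. Scan each log entry for the pattern
3. Count matches: 3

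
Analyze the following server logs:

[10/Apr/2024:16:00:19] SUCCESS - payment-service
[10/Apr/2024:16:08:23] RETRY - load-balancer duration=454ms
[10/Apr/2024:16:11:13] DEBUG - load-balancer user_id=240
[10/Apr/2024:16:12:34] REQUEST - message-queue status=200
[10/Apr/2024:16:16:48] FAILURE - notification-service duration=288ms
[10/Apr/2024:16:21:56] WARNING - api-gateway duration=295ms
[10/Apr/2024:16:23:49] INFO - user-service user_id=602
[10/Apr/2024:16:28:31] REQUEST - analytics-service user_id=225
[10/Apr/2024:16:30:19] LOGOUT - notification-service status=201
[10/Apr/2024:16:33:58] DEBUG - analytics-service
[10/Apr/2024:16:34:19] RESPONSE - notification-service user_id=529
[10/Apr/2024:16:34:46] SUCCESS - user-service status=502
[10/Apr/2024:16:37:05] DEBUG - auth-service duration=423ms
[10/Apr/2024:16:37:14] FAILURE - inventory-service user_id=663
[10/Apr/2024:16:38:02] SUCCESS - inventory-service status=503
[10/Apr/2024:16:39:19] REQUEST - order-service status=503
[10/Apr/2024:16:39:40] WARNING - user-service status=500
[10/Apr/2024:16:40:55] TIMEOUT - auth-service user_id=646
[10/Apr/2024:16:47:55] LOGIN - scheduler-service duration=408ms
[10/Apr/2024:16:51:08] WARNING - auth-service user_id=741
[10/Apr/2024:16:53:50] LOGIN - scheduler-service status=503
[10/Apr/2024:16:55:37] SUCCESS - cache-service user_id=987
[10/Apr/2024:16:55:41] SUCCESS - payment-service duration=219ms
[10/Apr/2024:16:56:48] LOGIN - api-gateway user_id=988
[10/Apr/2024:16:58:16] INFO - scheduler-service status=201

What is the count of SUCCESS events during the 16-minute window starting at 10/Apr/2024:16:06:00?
0

To count events in the time window:

1. Window boundaries: 10/Apr/2024:16:06:00 to 10/Apr/2024:16:22:00
2. Filter for SUCCESS events within this window
3. Count matching events: 0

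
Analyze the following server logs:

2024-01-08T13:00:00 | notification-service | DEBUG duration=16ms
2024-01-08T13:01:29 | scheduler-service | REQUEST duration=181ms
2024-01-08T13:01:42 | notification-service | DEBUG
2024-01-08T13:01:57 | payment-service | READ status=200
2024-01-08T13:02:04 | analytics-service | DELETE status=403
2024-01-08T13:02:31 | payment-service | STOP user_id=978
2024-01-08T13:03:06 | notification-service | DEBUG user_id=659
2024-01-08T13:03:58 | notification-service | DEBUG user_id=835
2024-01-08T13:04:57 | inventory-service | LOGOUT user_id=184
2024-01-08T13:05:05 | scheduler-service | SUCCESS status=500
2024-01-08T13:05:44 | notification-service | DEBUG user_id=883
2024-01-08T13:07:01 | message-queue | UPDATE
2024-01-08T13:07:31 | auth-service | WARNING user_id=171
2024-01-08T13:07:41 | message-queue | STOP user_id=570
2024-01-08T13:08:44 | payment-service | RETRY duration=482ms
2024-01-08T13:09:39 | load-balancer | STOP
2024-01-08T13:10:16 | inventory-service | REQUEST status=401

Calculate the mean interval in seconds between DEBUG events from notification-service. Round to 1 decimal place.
86.0

To calculate average interval:

1. Find all DEBUG events for notification-service in order
2. Calculate time gaps between consecutive events
3. Compute mean of gaps: 344 / 4 = 86.0 seconds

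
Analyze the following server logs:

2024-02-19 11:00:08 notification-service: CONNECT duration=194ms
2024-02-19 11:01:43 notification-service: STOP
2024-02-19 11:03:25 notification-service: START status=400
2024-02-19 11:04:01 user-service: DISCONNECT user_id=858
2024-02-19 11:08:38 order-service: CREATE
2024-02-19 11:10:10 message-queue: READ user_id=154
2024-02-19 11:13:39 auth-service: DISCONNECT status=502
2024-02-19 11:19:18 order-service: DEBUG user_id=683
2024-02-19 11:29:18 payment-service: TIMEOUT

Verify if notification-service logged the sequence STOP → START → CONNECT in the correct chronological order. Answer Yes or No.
No

To verify sequence order:

1. Find all events in sequence STOP → START → CONNECT for notification-service
2. Extract their timestamps
3. Check if timestamps are in ascending order
4. Result: No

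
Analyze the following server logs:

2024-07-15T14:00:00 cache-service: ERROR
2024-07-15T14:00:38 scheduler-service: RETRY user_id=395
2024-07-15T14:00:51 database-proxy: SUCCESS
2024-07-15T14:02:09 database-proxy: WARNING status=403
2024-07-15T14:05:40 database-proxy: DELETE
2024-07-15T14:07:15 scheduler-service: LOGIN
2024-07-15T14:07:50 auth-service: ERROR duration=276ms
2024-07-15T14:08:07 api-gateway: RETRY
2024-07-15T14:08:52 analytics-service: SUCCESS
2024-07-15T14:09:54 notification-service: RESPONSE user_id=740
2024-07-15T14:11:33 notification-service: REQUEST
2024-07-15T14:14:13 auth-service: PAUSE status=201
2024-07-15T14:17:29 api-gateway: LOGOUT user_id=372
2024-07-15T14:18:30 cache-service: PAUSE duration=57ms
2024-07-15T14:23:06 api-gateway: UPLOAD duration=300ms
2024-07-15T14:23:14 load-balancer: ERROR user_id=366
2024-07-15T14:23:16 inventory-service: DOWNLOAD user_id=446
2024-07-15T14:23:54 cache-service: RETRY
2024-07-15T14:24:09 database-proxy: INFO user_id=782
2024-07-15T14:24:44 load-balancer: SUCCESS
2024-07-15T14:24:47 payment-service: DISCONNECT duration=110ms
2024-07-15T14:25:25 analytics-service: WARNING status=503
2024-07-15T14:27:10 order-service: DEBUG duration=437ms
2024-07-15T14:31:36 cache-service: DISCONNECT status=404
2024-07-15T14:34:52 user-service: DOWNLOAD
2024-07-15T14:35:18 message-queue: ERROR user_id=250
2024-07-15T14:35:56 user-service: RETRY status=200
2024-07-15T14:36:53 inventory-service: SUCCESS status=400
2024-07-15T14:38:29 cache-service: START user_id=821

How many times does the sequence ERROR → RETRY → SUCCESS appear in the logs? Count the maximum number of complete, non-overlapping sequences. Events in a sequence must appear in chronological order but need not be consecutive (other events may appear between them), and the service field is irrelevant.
4

To count sequences:

1. Look for pattern: ERROR → RETRY → SUCCESS
2. Greedily scan the log in chronological order, matching each sequence element in turn (ignoring service)
3. Each time the full pattern completes, increment the count and restart matching from the next event
4. Complete non-overlapping sequences found: 4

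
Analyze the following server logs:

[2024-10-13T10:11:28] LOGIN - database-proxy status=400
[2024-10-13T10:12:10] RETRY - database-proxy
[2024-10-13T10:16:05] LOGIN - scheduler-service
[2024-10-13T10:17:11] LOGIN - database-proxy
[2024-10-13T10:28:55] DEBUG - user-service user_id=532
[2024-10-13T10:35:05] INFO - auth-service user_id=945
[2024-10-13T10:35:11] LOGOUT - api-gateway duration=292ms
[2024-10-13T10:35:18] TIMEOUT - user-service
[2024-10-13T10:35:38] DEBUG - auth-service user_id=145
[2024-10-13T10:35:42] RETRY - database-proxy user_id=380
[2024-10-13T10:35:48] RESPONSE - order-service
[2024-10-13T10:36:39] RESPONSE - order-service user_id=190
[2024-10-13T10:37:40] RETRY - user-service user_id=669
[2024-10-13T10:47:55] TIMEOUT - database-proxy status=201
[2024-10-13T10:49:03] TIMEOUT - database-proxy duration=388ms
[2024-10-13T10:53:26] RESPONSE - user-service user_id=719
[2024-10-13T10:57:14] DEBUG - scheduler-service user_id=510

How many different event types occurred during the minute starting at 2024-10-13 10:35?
6

To count unique event types:

1. Filter events in the minute starting at 2024-10-13 10:35
2. Extract event types from matching entries
3. Count unique types: 6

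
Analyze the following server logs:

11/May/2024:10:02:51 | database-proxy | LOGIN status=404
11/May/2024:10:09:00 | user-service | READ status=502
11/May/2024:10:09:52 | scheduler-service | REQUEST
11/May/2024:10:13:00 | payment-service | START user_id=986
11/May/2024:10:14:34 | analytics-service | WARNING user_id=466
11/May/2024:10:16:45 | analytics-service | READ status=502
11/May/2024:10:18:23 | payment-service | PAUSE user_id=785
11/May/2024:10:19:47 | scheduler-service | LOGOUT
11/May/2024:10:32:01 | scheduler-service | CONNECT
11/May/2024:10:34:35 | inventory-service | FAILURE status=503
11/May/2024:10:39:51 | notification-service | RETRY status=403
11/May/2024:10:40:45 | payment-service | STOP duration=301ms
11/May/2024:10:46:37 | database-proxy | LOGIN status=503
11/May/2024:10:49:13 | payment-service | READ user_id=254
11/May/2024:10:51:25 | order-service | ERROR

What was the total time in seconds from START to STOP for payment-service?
1665

To calculate state duration:

1. Find START event for payment-service: 11/May/2024:10:13:00
2. Find STOP event for payment-service: 11/May/2024:10:40:45
3. Calculate duration: 11/May/2024:10:40:45 - 11/May/2024:10:13:00 = 1665 seconds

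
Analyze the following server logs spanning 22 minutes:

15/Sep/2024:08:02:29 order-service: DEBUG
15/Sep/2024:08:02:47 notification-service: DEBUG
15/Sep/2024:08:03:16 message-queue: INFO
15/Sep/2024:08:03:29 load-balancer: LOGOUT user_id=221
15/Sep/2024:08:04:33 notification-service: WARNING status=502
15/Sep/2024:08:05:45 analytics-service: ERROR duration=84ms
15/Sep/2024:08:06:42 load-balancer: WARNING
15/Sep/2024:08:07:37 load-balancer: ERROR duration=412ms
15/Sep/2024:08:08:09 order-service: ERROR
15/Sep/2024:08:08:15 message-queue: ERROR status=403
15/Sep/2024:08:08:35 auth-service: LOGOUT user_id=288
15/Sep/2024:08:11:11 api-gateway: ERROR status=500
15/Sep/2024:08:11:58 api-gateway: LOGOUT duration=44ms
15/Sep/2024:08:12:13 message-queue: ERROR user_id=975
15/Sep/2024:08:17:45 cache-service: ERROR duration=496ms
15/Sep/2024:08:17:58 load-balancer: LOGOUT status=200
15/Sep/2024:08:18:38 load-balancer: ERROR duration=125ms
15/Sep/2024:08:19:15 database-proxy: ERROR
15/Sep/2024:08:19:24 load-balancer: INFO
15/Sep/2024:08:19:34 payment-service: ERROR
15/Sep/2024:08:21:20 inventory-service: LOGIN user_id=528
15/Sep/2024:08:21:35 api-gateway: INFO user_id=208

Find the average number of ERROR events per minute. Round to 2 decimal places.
0.45

To calculate the rate:

1. Count total ERROR events: 10
2. Total time period: 22 minutes
3. Rate = 10 / 22 = 0.45 events per minute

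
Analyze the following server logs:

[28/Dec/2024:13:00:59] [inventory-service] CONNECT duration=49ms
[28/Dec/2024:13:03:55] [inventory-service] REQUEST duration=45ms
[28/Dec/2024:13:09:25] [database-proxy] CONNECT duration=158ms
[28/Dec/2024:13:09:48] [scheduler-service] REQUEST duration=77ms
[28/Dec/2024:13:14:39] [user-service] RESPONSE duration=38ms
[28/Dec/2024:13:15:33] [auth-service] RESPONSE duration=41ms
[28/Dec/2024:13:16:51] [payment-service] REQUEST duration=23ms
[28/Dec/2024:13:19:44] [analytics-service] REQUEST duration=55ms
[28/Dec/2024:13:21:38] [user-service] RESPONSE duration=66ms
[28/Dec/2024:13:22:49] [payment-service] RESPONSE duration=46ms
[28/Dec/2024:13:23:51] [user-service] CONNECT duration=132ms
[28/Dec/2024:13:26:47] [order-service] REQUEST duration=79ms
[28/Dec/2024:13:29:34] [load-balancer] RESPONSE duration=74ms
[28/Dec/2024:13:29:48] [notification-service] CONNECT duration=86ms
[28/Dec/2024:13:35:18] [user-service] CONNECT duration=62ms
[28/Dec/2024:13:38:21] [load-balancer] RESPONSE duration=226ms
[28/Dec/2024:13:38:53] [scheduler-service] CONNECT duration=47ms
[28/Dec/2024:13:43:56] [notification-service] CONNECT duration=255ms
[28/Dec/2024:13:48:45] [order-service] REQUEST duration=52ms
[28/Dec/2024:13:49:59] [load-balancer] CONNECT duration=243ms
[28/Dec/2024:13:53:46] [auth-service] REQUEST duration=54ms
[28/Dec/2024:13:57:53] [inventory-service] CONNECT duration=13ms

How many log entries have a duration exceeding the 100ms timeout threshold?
5

To count timeouts:

1. Threshold: 100ms
2. Extract duration from each log entry
3. Count entries where duration > 100
4. Timeout count: 5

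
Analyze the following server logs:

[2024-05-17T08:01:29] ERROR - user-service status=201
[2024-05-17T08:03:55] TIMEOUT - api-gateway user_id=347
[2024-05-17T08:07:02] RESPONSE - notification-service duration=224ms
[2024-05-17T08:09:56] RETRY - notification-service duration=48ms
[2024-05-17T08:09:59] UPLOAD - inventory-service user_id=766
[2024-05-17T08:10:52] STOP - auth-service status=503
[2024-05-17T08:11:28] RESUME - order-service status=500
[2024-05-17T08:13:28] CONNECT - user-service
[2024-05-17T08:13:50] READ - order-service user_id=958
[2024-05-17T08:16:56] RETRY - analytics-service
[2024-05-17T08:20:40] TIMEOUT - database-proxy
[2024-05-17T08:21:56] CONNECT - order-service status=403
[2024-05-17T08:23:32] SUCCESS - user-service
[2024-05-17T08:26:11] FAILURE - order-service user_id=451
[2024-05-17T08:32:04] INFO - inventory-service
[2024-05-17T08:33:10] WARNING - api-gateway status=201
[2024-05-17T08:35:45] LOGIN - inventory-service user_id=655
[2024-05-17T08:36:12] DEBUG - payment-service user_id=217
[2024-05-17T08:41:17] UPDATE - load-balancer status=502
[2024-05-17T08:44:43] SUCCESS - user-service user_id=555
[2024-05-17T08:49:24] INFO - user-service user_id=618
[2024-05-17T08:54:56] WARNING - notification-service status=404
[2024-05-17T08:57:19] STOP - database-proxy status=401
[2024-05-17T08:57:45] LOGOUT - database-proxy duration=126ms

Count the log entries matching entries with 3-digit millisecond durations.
2

To find matching entries:

1. Pattern to match: entries with 3-digit millisecond durations
2. Scan each log entry for the pattern
3. Count matches: 2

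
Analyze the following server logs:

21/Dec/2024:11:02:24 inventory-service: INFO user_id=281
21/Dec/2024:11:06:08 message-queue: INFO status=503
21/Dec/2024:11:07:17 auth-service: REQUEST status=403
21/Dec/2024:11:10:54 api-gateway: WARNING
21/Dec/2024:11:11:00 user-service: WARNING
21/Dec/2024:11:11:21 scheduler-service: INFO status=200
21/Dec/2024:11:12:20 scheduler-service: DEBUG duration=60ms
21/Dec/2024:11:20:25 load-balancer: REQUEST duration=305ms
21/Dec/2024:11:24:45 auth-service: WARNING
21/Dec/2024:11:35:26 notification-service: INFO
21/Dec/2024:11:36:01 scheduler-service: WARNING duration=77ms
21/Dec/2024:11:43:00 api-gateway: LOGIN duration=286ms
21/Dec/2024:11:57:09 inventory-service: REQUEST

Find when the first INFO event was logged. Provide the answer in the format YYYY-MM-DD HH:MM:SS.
2024-12-21 11:02:24

To find the first event:

1. Filter for all INFO events
2. Sort by timestamp
3. Select the first one
4. Timestamp: 2024-12-21 11:02:24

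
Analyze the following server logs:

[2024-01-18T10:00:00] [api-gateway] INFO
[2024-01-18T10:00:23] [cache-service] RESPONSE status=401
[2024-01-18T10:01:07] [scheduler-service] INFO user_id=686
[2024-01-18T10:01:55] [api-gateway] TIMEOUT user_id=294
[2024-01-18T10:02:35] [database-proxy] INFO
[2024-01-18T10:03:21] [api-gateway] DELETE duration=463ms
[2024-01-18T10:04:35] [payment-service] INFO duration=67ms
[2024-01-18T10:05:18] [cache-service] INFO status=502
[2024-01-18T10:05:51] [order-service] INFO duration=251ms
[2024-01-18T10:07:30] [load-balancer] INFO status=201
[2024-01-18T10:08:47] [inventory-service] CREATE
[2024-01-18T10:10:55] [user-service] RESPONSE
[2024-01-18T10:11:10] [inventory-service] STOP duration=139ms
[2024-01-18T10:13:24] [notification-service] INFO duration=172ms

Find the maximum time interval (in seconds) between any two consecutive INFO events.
354

To find the longest gap:

1. Extract all INFO events in chronological order
2. Calculate time differences between consecutive events
3. Find the maximum difference
4. Longest gap: 354 seconds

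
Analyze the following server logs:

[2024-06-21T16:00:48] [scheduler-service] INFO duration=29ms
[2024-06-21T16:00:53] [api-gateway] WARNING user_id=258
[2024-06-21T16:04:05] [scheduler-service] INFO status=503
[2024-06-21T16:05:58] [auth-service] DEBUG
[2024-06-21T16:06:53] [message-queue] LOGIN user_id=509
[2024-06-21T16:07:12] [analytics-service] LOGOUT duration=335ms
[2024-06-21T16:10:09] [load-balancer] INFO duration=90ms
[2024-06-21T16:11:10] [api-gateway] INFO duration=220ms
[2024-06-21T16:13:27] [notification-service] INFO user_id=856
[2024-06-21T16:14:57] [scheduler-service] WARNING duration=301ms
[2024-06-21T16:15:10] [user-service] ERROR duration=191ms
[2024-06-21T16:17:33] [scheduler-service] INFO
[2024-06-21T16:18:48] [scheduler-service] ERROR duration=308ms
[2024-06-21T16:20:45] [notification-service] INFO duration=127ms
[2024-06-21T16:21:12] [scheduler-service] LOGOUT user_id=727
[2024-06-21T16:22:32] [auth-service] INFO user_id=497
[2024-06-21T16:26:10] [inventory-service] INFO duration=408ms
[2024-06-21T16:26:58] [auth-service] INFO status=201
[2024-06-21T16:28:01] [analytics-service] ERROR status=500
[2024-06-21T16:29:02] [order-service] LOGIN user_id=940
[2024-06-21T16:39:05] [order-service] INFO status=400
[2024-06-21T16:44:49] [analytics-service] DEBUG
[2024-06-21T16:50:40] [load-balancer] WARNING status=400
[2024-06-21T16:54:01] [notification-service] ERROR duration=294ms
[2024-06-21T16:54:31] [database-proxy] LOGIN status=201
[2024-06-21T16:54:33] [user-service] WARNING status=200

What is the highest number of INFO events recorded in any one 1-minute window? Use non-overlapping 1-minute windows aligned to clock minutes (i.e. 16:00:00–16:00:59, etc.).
2

To find the burst window:

1. Divide the log period into non-overlapping 1-minute windows starting at 16:00
2. Count INFO events in each window
3. Find the window with maximum count
4. Maximum events in a window: 2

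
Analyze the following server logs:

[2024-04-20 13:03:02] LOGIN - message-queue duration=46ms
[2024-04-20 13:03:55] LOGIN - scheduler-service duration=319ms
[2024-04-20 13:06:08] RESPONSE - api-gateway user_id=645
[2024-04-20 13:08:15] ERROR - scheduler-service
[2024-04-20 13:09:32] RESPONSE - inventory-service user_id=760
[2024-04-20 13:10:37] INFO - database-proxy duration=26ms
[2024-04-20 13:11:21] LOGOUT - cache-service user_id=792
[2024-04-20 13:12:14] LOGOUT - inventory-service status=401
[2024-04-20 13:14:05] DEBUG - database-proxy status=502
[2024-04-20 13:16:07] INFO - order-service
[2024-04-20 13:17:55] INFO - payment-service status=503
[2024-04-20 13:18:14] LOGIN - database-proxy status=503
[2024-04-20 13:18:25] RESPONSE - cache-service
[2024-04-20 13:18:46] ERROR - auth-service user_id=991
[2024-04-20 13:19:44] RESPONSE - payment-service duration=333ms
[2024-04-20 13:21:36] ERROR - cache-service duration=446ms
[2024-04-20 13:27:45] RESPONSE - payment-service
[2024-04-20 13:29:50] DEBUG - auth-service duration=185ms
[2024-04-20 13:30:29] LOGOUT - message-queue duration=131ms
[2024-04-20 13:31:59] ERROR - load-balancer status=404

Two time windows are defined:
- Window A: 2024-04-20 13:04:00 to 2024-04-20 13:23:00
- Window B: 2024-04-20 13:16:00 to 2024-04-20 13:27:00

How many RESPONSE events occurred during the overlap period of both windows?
2

To find overlap events:

1. Window A: 2024-04-20 13:04:00 to 2024-04-20 13:23:00
2. Window B: 2024-04-20 13:16:00 to 2024-04-20 13:27:00
3. Overlap period: 2024-04-20 13:16:00 to 2024-04-20 13:23:00
4. Count RESPONSE events in overlap: 2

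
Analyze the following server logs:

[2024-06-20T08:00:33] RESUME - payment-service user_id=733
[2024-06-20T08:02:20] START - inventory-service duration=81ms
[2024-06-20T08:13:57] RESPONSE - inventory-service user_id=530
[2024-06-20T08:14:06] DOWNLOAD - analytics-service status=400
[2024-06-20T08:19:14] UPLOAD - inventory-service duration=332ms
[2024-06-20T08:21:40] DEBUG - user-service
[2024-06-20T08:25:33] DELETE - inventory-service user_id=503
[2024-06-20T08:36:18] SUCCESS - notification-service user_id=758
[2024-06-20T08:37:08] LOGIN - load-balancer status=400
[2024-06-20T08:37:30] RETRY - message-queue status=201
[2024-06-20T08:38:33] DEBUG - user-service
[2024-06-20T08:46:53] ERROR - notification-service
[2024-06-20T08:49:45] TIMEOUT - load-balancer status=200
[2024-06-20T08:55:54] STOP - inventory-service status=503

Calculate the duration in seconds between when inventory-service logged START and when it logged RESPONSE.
697

To find the time between events:

1. Locate the first START event for inventory-service: 2024-06-20T08:02:20
2. Locate the first RESPONSE event for inventory-service: 2024-06-20T08:13:57
3. Calculate the difference: 2024-06-20T08:13:57 - 2024-06-20T08:02:20 = 697 seconds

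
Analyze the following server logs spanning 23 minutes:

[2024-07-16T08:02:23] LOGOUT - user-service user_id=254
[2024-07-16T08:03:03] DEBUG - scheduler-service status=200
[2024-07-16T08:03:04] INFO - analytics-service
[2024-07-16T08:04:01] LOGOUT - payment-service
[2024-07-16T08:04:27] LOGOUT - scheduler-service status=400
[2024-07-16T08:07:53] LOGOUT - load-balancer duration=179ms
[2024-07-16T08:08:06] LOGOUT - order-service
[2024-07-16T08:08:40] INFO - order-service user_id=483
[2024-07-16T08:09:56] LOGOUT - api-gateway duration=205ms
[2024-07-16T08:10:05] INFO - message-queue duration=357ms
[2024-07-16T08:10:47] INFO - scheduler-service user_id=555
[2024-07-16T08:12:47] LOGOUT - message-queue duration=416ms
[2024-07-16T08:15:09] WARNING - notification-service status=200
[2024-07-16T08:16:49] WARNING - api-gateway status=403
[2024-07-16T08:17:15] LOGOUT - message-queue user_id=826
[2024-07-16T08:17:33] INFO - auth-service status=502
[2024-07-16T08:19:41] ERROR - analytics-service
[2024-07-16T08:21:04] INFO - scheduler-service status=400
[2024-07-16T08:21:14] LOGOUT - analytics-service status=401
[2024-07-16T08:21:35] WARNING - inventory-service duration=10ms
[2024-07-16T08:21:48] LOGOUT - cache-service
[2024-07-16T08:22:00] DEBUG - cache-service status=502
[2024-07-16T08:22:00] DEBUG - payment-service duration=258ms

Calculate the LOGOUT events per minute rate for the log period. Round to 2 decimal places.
0.43

To calculate the rate:

1. Count total LOGOUT events: 10
2. Total time period: 23 minutes
3. Rate = 10 / 23 = 0.43 events per minute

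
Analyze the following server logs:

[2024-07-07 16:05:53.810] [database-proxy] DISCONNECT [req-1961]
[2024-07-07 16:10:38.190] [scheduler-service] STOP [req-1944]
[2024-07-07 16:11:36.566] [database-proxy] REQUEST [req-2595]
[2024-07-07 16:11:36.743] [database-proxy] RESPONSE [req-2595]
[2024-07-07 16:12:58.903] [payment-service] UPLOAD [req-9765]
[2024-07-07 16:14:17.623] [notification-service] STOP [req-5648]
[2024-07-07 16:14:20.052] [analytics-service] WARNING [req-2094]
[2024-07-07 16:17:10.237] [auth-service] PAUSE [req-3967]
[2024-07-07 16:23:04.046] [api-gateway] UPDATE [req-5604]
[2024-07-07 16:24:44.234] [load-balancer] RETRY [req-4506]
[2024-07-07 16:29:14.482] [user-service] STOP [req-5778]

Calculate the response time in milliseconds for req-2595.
177

To calculate latency:

1. Find REQUEST with id req-2595: 2024-07-07 16:11:36.566
2. Find RESPONSE with id req-2595: 2024-07-07 16:11:36.743
3. Latency: 2024-07-07 16:11:36.743 - 2024-07-07 16:11:36.566 = 177ms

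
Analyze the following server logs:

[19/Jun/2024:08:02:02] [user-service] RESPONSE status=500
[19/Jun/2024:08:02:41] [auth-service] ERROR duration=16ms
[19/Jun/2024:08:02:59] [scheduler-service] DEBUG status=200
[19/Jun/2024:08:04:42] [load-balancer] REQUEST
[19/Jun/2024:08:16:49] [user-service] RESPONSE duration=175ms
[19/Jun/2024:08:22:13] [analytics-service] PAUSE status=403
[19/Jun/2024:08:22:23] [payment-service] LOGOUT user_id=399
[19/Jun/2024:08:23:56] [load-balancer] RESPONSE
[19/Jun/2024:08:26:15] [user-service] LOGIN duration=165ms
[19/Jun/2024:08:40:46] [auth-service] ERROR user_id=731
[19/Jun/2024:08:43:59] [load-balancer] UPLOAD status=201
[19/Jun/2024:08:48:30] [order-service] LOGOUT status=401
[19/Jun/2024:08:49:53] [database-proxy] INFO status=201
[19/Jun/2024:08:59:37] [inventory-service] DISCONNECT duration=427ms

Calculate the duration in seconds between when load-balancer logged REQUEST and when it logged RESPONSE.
1154

To find the time between events:

1. Locate the first REQUEST event for load-balancer: 19/Jun/2024:08:04:42
2. Locate the first RESPONSE event for load-balancer: 19/Jun/2024:08:23:56
3. Calculate the difference: 19/Jun/2024:08:23:56 - 19/Jun/2024:08:04:42 = 1154 seconds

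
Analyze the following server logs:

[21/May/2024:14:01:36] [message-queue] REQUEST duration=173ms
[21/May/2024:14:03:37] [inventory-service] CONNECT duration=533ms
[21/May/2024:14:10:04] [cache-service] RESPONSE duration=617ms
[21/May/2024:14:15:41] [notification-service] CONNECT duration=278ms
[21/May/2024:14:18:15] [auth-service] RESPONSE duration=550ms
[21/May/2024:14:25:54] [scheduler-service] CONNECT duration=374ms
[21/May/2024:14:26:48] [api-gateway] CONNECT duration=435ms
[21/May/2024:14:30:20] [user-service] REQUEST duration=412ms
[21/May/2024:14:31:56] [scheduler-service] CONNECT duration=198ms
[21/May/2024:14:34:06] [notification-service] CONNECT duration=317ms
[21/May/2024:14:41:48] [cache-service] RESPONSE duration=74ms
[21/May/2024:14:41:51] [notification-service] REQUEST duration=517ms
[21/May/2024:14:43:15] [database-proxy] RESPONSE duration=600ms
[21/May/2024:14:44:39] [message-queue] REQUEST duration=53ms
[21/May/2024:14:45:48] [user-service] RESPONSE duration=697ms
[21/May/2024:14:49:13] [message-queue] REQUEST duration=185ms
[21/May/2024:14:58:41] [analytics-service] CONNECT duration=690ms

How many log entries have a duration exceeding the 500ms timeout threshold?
7

To count timeouts:

1. Threshold: 500ms
2. Extract duration from each log entry
3. Count entries where duration > 500
4. Timeout count: 7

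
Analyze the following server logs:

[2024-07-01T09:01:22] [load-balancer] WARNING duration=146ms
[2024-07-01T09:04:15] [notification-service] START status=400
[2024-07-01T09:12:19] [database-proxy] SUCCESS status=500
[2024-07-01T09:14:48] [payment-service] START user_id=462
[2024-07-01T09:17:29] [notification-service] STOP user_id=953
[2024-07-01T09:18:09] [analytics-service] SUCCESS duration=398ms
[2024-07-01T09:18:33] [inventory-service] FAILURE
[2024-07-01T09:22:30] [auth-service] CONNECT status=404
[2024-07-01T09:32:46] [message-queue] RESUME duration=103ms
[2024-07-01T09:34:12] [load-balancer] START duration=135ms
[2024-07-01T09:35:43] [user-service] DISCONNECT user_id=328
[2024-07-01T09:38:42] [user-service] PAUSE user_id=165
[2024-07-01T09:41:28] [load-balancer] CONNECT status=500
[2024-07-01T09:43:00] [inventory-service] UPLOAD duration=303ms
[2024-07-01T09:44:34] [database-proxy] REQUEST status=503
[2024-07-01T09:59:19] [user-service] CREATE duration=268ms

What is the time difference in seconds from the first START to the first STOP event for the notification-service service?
794

To find the time between events:

1. Locate the first START event for notification-service: 2024-07-01T09:04:15
2. Locate the first STOP event for notification-service: 2024-07-01T09:17:29
3. Calculate the difference: 2024-07-01T09:17:29 - 2024-07-01T09:04:15 = 794 seconds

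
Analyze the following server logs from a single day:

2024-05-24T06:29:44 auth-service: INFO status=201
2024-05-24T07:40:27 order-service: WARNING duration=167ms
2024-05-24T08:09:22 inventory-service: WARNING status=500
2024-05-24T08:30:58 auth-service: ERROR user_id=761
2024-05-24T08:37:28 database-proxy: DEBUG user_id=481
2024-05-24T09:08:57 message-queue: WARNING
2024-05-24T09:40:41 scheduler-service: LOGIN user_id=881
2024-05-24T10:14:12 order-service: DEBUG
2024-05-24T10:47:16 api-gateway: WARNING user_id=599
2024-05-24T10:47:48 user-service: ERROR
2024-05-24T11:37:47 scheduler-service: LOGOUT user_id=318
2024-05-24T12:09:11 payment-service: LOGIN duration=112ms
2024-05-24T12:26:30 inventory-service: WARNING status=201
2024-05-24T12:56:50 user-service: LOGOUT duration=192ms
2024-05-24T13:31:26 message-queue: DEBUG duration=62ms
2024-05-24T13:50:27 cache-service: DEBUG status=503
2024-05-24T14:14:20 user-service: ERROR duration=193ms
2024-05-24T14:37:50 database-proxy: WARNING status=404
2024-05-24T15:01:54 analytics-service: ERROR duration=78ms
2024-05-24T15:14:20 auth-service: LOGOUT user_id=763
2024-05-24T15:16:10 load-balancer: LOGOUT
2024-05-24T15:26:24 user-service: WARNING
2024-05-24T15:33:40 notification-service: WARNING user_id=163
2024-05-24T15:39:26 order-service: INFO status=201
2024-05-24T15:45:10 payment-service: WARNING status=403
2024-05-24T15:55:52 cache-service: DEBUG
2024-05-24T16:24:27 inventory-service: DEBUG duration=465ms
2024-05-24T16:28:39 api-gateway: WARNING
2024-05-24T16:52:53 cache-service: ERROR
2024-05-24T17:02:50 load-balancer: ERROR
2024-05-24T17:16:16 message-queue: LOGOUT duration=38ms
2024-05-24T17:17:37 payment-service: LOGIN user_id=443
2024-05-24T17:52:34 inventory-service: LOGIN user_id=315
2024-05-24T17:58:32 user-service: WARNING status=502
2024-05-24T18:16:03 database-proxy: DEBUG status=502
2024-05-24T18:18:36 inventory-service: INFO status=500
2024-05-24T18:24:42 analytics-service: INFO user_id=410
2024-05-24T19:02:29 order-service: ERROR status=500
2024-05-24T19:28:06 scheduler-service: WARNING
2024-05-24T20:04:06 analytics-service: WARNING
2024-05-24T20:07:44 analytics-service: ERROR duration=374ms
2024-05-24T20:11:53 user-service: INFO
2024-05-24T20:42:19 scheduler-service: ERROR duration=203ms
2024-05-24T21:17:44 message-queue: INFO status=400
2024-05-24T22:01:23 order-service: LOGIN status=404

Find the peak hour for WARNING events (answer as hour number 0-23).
15

To find the peak hour:

1. Group all WARNING events by hour
2. Count events in each hour
3. Find hour with maximum count
4. Peak hour: 15 (with 3 events)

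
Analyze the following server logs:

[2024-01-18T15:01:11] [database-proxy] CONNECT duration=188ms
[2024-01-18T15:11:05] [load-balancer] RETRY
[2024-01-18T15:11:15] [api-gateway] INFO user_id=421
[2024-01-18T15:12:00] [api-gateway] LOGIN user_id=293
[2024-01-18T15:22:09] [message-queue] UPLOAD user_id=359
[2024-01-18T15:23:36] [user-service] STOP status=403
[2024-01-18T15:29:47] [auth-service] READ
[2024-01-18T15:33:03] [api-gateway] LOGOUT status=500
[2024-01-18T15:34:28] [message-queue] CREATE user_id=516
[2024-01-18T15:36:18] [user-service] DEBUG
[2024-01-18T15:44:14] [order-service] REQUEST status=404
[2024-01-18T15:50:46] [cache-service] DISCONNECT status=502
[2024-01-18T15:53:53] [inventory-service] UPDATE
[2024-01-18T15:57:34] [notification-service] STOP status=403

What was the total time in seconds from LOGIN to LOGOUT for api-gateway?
1263

To calculate state duration:

1. Find LOGIN event for api-gateway: 2024-01-18T15:12:00
2. Find LOGOUT event for api-gateway: 2024-01-18T15:33:03
3. Calculate duration: 2024-01-18T15:33:03 - 2024-01-18T15:12:00 = 1263 seconds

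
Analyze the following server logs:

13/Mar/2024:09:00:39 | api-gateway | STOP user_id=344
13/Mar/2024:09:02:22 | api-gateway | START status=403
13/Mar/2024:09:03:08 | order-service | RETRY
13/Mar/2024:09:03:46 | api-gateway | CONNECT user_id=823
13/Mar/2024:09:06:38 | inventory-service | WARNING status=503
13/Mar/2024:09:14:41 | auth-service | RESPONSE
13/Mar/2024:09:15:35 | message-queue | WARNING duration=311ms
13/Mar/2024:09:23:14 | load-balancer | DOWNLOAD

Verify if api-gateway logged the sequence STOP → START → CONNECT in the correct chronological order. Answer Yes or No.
Yes

To verify sequence order:

1. Find all events in sequence STOP → START → CONNECT for api-gateway
2. Extract their timestamps
3. Check if timestamps are in ascending order
4. Result: Yes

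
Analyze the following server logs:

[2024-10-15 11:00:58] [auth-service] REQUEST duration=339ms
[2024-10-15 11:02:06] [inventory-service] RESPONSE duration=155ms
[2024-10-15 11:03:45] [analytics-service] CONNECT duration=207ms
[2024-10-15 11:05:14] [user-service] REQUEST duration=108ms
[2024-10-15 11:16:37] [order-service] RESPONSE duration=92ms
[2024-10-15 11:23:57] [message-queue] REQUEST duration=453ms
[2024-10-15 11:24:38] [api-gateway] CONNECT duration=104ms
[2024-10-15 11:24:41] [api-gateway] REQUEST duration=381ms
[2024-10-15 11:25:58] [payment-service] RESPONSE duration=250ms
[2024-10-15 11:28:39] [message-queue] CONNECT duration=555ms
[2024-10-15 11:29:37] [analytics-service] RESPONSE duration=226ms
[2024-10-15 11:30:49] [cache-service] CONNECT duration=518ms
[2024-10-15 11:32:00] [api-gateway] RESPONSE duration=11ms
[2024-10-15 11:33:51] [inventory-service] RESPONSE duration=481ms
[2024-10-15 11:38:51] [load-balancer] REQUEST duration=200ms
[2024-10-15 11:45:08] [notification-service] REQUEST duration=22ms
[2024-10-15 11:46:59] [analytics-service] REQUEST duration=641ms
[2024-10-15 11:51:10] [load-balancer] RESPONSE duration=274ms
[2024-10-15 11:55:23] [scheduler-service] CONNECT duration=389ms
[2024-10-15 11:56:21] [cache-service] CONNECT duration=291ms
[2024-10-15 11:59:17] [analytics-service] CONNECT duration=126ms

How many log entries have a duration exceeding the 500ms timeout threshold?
3

To count timeouts:

1. Threshold: 500ms
2. Extract duration from each log entry
3. Count entries where duration > 500
4. Timeout count: 3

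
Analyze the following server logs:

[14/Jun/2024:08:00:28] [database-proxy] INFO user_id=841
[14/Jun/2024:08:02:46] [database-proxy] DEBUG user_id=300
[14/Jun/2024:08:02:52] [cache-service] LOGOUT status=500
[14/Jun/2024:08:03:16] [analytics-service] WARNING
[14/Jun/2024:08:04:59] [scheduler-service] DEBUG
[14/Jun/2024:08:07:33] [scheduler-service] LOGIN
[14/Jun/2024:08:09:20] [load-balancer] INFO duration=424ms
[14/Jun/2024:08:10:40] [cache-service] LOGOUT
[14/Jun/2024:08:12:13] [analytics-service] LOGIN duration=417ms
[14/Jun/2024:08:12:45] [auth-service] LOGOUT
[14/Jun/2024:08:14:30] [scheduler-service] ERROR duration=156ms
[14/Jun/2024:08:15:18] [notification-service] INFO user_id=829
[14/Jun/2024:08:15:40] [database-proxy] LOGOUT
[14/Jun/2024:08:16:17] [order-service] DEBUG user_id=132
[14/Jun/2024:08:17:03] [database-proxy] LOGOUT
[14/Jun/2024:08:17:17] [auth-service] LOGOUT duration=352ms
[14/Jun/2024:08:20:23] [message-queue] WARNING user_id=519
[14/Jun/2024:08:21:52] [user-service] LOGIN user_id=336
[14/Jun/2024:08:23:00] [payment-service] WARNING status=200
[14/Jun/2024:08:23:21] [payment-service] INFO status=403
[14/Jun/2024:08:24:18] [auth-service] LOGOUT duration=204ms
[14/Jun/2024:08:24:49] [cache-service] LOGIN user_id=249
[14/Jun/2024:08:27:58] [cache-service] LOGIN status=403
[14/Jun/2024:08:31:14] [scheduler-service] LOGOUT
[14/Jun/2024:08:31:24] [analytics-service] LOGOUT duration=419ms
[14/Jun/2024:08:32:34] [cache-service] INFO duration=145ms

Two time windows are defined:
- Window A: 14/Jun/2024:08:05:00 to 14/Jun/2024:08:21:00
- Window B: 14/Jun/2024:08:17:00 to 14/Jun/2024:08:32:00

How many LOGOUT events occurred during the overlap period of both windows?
2

To find overlap events:

1. Window A: 14/Jun/2024:08:05:00 to 14/Jun/2024:08:21:00
2. Window B: 14/Jun/2024:08:17:00 to 14/Jun/2024:08:32:00
3. Overlap period: 14/Jun/2024:08:17:00 to 14/Jun/2024:08:21:00
4. Count LOGOUT events in overlap: 2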